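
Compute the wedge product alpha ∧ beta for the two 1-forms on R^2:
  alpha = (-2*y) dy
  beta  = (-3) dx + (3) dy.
alpha ∧ beta = (-6*y) dx ∧ dy

Distribute the wedge, using dx_i ∧ dx_j = -dx_j ∧ dx_i and dx_i ∧ dx_i = 0. For each pair (i, j) with i < j, the coefficient of dx_i ∧ dx_j in alpha ∧ beta is (alpha_i * beta_j - alpha_j * beta_i). Collecting: alpha ∧ beta = (-6*y) dx ∧ dy.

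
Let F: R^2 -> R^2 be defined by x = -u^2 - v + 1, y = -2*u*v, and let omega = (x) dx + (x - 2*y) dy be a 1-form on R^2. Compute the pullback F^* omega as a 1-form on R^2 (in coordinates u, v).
F^* omega = (2*u^3 + 2*u^2*v - 8*u*v^2 + 2*u*v - 2*u + 2*v^2 - 2*v) du + (2*u^3 - 8*u^2*v + u^2 + 2*u*v - 2*u + v - 1) dv

Using F^*(f dg) = (f ∘ F) d(g ∘ F), substitute each coordinate x_i by F_i(u, v) in f_i, and replace dx_i by d F_i = (∂F_i/∂u) du + (∂F_i/∂v) dv.
  For the x component: f_1(F) = -u^2 - v + 1; d F_1 = (-2*u) du + (-1) dv
  For the y component: f_2(F) = -u^2 + 4*u*v - v + 1; d F_2 = (-2*v) du + (-2*u) dv
Combining and collecting du, dv coefficients:
  coeff of du: 2*u^3 + 2*u^2*v - 8*u*v^2 + 2*u*v - 2*u + 2*v^2 - 2*v
  coeff of dv: 2*u^3 - 8*u^2*v + u^2 + 2*u*v - 2*u + v - 1
F^* omega = (2*u^3 + 2*u^2*v - 8*u*v^2 + 2*u*v - 2*u + 2*v^2 - 2*v) du + (2*u^3 - 8*u^2*v + u^2 + 2*u*v - 2*u + v - 1) dv.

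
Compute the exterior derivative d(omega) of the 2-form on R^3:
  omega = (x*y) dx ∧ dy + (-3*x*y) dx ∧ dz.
d(omega) = (3*x) dx ∧ dy ∧ dz

For a 2-form omega = sum_{i<j} g_{ij} dx_i ∧ dx_j, the exterior derivative is
  d(omega) = sum_{i<j} d(g_{ij}) ∧ dx_i ∧ dx_j = sum_{i<j, k} (∂g_{ij}/∂x_k) dx_k ∧ dx_i ∧ dx_j.
Expand each term, using dx_k ∧ dx_i ∧ dx_j = sgn(permutation) dx_{(a)} ∧ dx_{(b)} ∧ dx_{(c)} with (a < b < c) sorted:
  d(-3*x*y) includes (∂/∂y)(-3*x*y) dy = (-3*x) dy, which multiplied by dx ∧ dz gives (3*x) dx ∧ dy ∧ dz
Collecting like 3-forms: d(omega) = (3*x) dx ∧ dy ∧ dz.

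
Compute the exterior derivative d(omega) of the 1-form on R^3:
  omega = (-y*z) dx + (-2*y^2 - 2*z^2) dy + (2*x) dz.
d(omega) = (z) dx ∧ dy + (y + 2) dx ∧ dz + (4*z) dy ∧ dz

For a 1-form omega = sum_i f_i dx_i, the exterior derivative is
  d(omega) = sum_{i < j} (∂f_j/∂x_i - ∂f_i/∂x_j) dx_i ∧ dx_j.
  coefficient of dx ∧ dy: ∂f_2/∂x - ∂f_1/∂y = ∂(-2*y^2 - 2*z^2)/∂x - ∂(-y*z)/∂y = z
  coefficient of dx ∧ dz: ∂f_3/∂x - ∂f_1/∂z = ∂(2*x)/∂x - ∂(-y*z)/∂z = y + 2
  coefficient of dy ∧ dz: ∂f_3/∂y - ∂f_2/∂z = ∂(2*x)/∂y - ∂(-2*y^2 - 2*z^2)/∂z = 4*z
Assembling: d(omega) = (z) dx ∧ dy + (y + 2) dx ∧ dz + (4*z) dy ∧ dz.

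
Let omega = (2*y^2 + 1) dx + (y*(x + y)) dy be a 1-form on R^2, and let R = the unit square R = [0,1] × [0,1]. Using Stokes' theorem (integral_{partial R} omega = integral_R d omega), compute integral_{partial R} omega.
integral_(partial R) omega = -3/2

Stokes: integral_partial_R omega = integral_R d omega with d omega = (∂Q/∂x - ∂P/∂y) dx ∧ dy.
  ∂Q/∂x = y
  ∂P/∂y = 4*y
  integrand = ∂Q/∂x - ∂P/∂y = -3*y.
Integrating over R: integral_0^1 integral_0^1 (-3*y) dx dy = -3/2.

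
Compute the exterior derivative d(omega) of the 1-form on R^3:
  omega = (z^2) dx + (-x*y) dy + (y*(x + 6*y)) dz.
d(omega) = (-y) dx ∧ dy + (y - 2*z) dx ∧ dz + (x + 12*y) dy ∧ dz

For a 1-form omega = sum_i f_i dx_i, the exterior derivative is
  d(omega) = sum_{i < j} (∂f_j/∂x_i - ∂f_i/∂x_j) dx_i ∧ dx_j.
  coefficient of dx ∧ dy: ∂f_2/∂x - ∂f_1/∂y = ∂(-x*y)/∂x - ∂(z^2)/∂y = -y
  coefficient of dx ∧ dz: ∂f_3/∂x - ∂f_1/∂z = ∂(y*(x + 6*y))/∂x - ∂(z^2)/∂z = y - 2*z
  coefficient of dy ∧ dz: ∂f_3/∂y - ∂f_2/∂z = ∂(y*(x + 6*y))/∂y - ∂(-x*y)/∂z = x + 12*y
Assembling: d(omega) = (-y) dx ∧ dy + (y - 2*z) dx ∧ dz + (x + 12*y) dy ∧ dz.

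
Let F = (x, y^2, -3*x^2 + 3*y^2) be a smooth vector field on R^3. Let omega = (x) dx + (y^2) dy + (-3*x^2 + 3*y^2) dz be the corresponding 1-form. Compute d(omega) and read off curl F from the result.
d(omega) = (6*y) dy ∧ dz + (6*x) dz ∧ dx + (0) dx ∧ dy; curl F = (6*y, 6*x, 0)

d omega = sum_{i<j} (∂f_j/∂x_i - ∂f_i/∂x_j) dx_i ∧ dx_j. Under the identification (dy ∧ dz, dz ∧ dx, dx ∧ dy) ↔ (e_x, e_y, e_z), the coefficients are exactly the components of curl F. Compute:
  ∂R/∂y - ∂Q/∂z = (6*y) - (0) = 6*y
  ∂P/∂z - ∂R/∂x = (0) - (-6*x) = 6*x
  ∂Q/∂x - ∂P/∂y = (0) - (0) = 0.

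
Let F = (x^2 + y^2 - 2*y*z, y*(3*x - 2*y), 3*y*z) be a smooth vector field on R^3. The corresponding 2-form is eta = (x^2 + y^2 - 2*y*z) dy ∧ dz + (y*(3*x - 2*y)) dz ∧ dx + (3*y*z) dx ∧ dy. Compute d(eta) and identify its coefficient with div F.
d(eta) = (5*x - y) dx ∧ dy ∧ dz; div F = 5*x - y

For a 2-form in R^3 of the form above, applying d gives a 3-form with coefficient ∂P/∂x + ∂Q/∂y + ∂R/∂z:
  ∂P/∂x = 2*x
  ∂Q/∂y = 3*x - 4*y
  ∂R/∂z = 3*y
Sum = 5*x - y, which is exactly div F.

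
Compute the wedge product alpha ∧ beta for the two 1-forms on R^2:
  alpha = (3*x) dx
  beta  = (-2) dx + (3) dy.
alpha ∧ beta = (9*x) dx ∧ dy

Distribute the wedge, using dx_i ∧ dx_j = -dx_j ∧ dx_i and dx_i ∧ dx_i = 0. For each pair (i, j) with i < j, the coefficient of dx_i ∧ dx_j in alpha ∧ beta is (alpha_i * beta_j - alpha_j * beta_i). Collecting: alpha ∧ beta = (9*x) dx ∧ dy.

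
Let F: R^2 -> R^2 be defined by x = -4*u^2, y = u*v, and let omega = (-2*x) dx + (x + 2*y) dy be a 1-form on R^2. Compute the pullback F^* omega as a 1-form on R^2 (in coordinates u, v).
F^* omega = (2*u*(-32*u^2 - 2*u*v + v^2)) du + (2*u^2*(-2*u + v)) dv

Using F^*(f dg) = (f ∘ F) d(g ∘ F), substitute each coordinate x_i by F_i(u, v) in f_i, and replace dx_i by d F_i = (∂F_i/∂u) du + (∂F_i/∂v) dv.
  For the x component: f_1(F) = 8*u^2; d F_1 = (-8*u) du + (0) dv
  For the y component: f_2(F) = 2*u*(-2*u + v); d F_2 = (v) du + (u) dv
Combining and collecting du, dv coefficients:
  coeff of du: 2*u*(-32*u^2 - 2*u*v + v^2)
  coeff of dv: 2*u^2*(-2*u + v)
F^* omega = (2*u*(-32*u^2 - 2*u*v + v^2)) du + (2*u^2*(-2*u + v)) dv.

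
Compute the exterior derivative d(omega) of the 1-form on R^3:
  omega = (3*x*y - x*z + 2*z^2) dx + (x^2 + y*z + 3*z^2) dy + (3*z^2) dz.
d(omega) = (-x) dx ∧ dy + (x - 4*z) dx ∧ dz + (-y - 6*z) dy ∧ dz

For a 1-form omega = sum_i f_i dx_i, the exterior derivative is
  d(omega) = sum_{i < j} (∂f_j/∂x_i - ∂f_i/∂x_j) dx_i ∧ dx_j.
  coefficient of dx ∧ dy: ∂f_2/∂x - ∂f_1/∂y = ∂(x^2 + y*z + 3*z^2)/∂x - ∂(3*x*y - x*z + 2*z^2)/∂y = -x
  coefficient of dx ∧ dz: ∂f_3/∂x - ∂f_1/∂z = ∂(3*z^2)/∂x - ∂(3*x*y - x*z + 2*z^2)/∂z = x - 4*z
  coefficient of dy ∧ dz: ∂f_3/∂y - ∂f_2/∂z = ∂(3*z^2)/∂y - ∂(x^2 + y*z + 3*z^2)/∂z = -y - 6*z
Assembling: d(omega) = (-x) dx ∧ dy + (x - 4*z) dx ∧ dz + (-y - 6*z) dy ∧ dz.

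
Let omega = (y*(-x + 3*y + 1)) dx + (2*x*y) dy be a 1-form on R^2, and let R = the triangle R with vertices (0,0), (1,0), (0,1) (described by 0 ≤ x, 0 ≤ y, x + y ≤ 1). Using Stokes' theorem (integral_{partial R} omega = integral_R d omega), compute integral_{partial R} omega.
integral_(partial R) omega = -1

Stokes: integral_partial_R omega = integral_R d omega with d omega = (∂Q/∂x - ∂P/∂y) dx ∧ dy.
  ∂Q/∂x = 2*y
  ∂P/∂y = -x + 6*y + 1
  integrand = ∂Q/∂x - ∂P/∂y = x - 4*y - 1.
Integrating over R: integral_0^1 integral_0^{1-x} (x - 4*y - 1) dy dx = -1.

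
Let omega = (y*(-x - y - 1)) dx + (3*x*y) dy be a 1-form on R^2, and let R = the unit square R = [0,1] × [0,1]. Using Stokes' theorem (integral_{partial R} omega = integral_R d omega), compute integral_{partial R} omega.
integral_(partial R) omega = 4

Stokes: integral_partial_R omega = integral_R d omega with d omega = (∂Q/∂x - ∂P/∂y) dx ∧ dy.
  ∂Q/∂x = 3*y
  ∂P/∂y = -x - 2*y - 1
  integrand = ∂Q/∂x - ∂P/∂y = x + 5*y + 1.
Integrating over R: integral_0^1 integral_0^1 (x + 5*y + 1) dx dy = 4.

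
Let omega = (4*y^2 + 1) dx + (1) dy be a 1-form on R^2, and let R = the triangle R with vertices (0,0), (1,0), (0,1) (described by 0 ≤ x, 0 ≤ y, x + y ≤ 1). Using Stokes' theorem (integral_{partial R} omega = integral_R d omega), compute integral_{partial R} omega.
integral_(partial R) omega = -4/3

Stokes: integral_partial_R omega = integral_R d omega with d omega = (∂Q/∂x - ∂P/∂y) dx ∧ dy.
  ∂Q/∂x = 0
  ∂P/∂y = 8*y
  integrand = ∂Q/∂x - ∂P/∂y = -8*y.
Integrating over R: integral_0^1 integral_0^{1-x} (-8*y) dy dx = -4/3.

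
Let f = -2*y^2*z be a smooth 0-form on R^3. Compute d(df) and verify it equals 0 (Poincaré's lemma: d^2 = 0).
d(df) = 0

Step 1: df = sum_i (∂f/∂x_i) dx_i = (0) dx + (-4*y*z) dy + (-2*y^2) dz.
Step 2: Apply d again. Using the 1-form formula, the coefficient of dx ∧ dy in d(df) is ∂^2 f/∂x ∂y - ∂^2 f/∂y ∂x = (0) - (0) = 0 (equality of mixed partials for smooth f).
Similarly for dx ∧ dz and dy ∧ dz — all coefficients vanish. So d(df) = 0.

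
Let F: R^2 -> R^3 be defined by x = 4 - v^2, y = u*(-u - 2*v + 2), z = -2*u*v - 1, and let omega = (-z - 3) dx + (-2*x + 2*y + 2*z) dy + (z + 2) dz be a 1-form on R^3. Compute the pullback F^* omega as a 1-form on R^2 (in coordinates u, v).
F^* omega = (4*u^3 + 20*u^2*v - 12*u^2 + 16*u*v^2 - 24*u*v + 28*u - 4*v^3 + 4*v^2 + 18*v - 20) du + (4*u^3 + 20*u^2*v - 8*u^2 - 8*u*v^2 + 18*u + 4*v) dv

Using F^*(f dg) = (f ∘ F) d(g ∘ F), substitute each coordinate x_i by F_i(u, v) in f_i, and replace dx_i by d F_i = (∂F_i/∂u) du + (∂F_i/∂v) dv.
  For the x component: f_1(F) = 2*u*v - 2; d F_1 = (0) du + (-2*v) dv
  For the y component: f_2(F) = -2*u^2 - 8*u*v + 4*u + 2*v^2 - 10; d F_2 = (-2*u - 2*v + 2) du + (-2*u) dv
  For the z component: f_3(F) = -2*u*v + 1; d F_3 = (-2*v) du + (-2*u) dv
Combining and collecting du, dv coefficients:
  coeff of du: 4*u^3 + 20*u^2*v - 12*u^2 + 16*u*v^2 - 24*u*v + 28*u - 4*v^3 + 4*v^2 + 18*v - 20
  coeff of dv: 4*u^3 + 20*u^2*v - 8*u^2 - 8*u*v^2 + 18*u + 4*v
F^* omega = (4*u^3 + 20*u^2*v - 12*u^2 + 16*u*v^2 - 24*u*v + 28*u - 4*v^3 + 4*v^2 + 18*v - 20) du + (4*u^3 + 20*u^2*v - 8*u^2 - 8*u*v^2 + 18*u + 4*v) dv.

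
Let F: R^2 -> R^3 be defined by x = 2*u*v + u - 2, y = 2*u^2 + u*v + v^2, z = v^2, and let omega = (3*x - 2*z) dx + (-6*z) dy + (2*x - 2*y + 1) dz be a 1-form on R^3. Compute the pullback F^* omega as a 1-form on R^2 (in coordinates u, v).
F^* omega = (-12*u*v^2 + 12*u*v + 3*u - 10*v^3 - 2*v^2 - 12*v - 6) du + (4*u^2*v + 6*u^2 - 6*u*v^2 + 4*u*v - 12*u - 16*v^3 - 6*v) dv

Using F^*(f dg) = (f ∘ F) d(g ∘ F), substitute each coordinate x_i by F_i(u, v) in f_i, and replace dx_i by d F_i = (∂F_i/∂u) du + (∂F_i/∂v) dv.
  For the x component: f_1(F) = 6*u*v + 3*u - 2*v^2 - 6; d F_1 = (2*v + 1) du + (2*u) dv
  For the y component: f_2(F) = -6*v^2; d F_2 = (4*u + v) du + (u + 2*v) dv
  For the z component: f_3(F) = -4*u^2 + 2*u*v + 2*u - 2*v^2 - 3; d F_3 = (0) du + (2*v) dv
Combining and collecting du, dv coefficients:
  coeff of du: -12*u*v^2 + 12*u*v + 3*u - 10*v^3 - 2*v^2 - 12*v - 6
  coeff of dv: 4*u^2*v + 6*u^2 - 6*u*v^2 + 4*u*v - 12*u - 16*v^3 - 6*v
F^* omega = (-12*u*v^2 + 12*u*v + 3*u - 10*v^3 - 2*v^2 - 12*v - 6) du + (4*u^2*v + 6*u^2 - 6*u*v^2 + 4*u*v - 12*u - 16*v^3 - 6*v) dv.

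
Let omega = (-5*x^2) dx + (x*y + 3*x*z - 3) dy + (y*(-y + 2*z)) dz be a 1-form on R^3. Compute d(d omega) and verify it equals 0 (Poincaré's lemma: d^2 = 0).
d(d omega) = 0

Step 1: d omega = sum_{i<j} (∂f_j/∂x_i - ∂f_i/∂x_j) dx_i ∧ dx_j:
  coeff of dx ∧ dy: y + 3*z
  coeff of dx ∧ dz: 0
  coeff of dy ∧ dz: -3*x - 2*y + 2*z
Step 2: Apply d again to each 2-form coefficient. The only possible 3-form in R^3 is dx ∧ dy ∧ dz, with coefficient
  ∂(coeff of dy∧dz)/∂x - ∂(coeff of dx∧dz)/∂y + ∂(coeff of dx∧dy)/∂z
  = ∂/∂x (-3*x - 2*y + 2*z) - ∂/∂y (0) + ∂/∂z (y + 3*z).
Each of these terms simplifies to sums of mixed partials that cancel in pairs. The result is 0 (by equality of mixed partials for smooth functions — Schwarz / Clairaut).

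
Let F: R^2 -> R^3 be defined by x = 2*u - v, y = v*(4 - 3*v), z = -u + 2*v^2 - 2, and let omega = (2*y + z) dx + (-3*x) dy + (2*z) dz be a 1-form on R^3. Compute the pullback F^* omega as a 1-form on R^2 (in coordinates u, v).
F^* omega = (4*v*(4 - 3*v)) du + (28*u*v - 23*u + 16*v^3 - 14*v^2 - 12*v + 2) dv

Using F^*(f dg) = (f ∘ F) d(g ∘ F), substitute each coordinate x_i by F_i(u, v) in f_i, and replace dx_i by d F_i = (∂F_i/∂u) du + (∂F_i/∂v) dv.
  For the x component: f_1(F) = -u - 4*v^2 + 8*v - 2; d F_1 = (2) du + (-1) dv
  For the y component: f_2(F) = -6*u + 3*v; d F_2 = (0) du + (4 - 6*v) dv
  For the z component: f_3(F) = -2*u + 4*v^2 - 4; d F_3 = (-1) du + (4*v) dv
Combining and collecting du, dv coefficients:
  coeff of du: 4*v*(4 - 3*v)
  coeff of dv: 28*u*v - 23*u + 16*v^3 - 14*v^2 - 12*v + 2
F^* omega = (4*v*(4 - 3*v)) du + (28*u*v - 23*u + 16*v^3 - 14*v^2 - 12*v + 2) dv.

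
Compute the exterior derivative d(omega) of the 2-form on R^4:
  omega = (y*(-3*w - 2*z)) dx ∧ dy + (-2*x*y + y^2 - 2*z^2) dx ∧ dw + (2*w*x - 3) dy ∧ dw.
d(omega) = (-2*y) dx ∧ dy ∧ dz + (2*w + 2*x - 5*y) dx ∧ dy ∧ dw + (4*z) dx ∧ dz ∧ dw

For a 2-form omega = sum_{i<j} g_{ij} dx_i ∧ dx_j, the exterior derivative is
  d(omega) = sum_{i<j} d(g_{ij}) ∧ dx_i ∧ dx_j = sum_{i<j, k} (∂g_{ij}/∂x_k) dx_k ∧ dx_i ∧ dx_j.
Expand each term, using dx_k ∧ dx_i ∧ dx_j = sgn(permutation) dx_{(a)} ∧ dx_{(b)} ∧ dx_{(c)} with (a < b < c) sorted:
  d(y*(-3*w - 2*z)) includes (∂/∂z)(y*(-3*w - 2*z)) dz = (-2*y) dz, which multiplied by dx ∧ dy gives (-2*y) dx ∧ dy ∧ dz
  d(y*(-3*w - 2*z)) includes (∂/∂w)(y*(-3*w - 2*z)) dw = (-3*y) dw, which multiplied by dx ∧ dy gives (-3*y) dx ∧ dy ∧ dw
  d(-2*x*y + y^2 - 2*z^2) includes (∂/∂y)(-2*x*y + y^2 - 2*z^2) dy = (-2*x + 2*y) dy, which multiplied by dx ∧ dw gives (2*x - 2*y) dx ∧ dy ∧ dw
  d(-2*x*y + y^2 - 2*z^2) includes (∂/∂z)(-2*x*y + y^2 - 2*z^2) dz = (-4*z) dz, which multiplied by dx ∧ dw gives (4*z) dx ∧ dz ∧ dw
  d(2*w*x - 3) includes (∂/∂x)(2*w*x - 3) dx = (2*w) dx, which multiplied by dy ∧ dw gives (2*w) dx ∧ dy ∧ dw
Collecting like 3-forms: d(omega) = (-2*y) dx ∧ dy ∧ dz + (2*w + 2*x - 5*y) dx ∧ dy ∧ dw + (4*z) dx ∧ dz ∧ dw.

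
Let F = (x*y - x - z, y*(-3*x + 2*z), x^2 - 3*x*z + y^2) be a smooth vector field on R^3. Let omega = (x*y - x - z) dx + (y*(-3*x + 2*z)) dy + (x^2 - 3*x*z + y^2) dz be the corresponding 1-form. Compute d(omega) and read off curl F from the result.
d(omega) = (0) dy ∧ dz + (-2*x + 3*z - 1) dz ∧ dx + (-x - 3*y) dx ∧ dy; curl F = (0, -2*x + 3*z - 1, -x - 3*y)

d omega = sum_{i<j} (∂f_j/∂x_i - ∂f_i/∂x_j) dx_i ∧ dx_j. Under the identification (dy ∧ dz, dz ∧ dx, dx ∧ dy) ↔ (e_x, e_y, e_z), the coefficients are exactly the components of curl F. Compute:
  ∂R/∂y - ∂Q/∂z = (2*y) - (2*y) = 0
  ∂P/∂z - ∂R/∂x = (-1) - (2*x - 3*z) = -2*x + 3*z - 1
  ∂Q/∂x - ∂P/∂y = (-3*y) - (x) = -x - 3*y.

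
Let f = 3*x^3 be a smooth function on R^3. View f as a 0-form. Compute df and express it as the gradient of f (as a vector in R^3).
df = (9*x^2) dx + (0) dy + (0) dz; grad f = (9*x^2, 0, 0)

For a 0-form f, d f = (∂f/∂x) dx + (∂f/∂y) dy + (∂f/∂z) dz. The components of the vector representation are exactly the entries of grad f in Cartesian coordinates:
  ∂f/∂x = 9*x^2
  ∂f/∂y = 0
  ∂f/∂z = 0.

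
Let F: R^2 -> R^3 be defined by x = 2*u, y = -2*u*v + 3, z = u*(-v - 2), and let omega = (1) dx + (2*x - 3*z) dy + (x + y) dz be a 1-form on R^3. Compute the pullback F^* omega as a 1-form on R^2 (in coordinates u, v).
F^* omega = (-4*u*v^2 - 18*u*v - 4*u - 3*v - 4) du + (u*(-4*u*v - 22*u - 3)) dv

Using F^*(f dg) = (f ∘ F) d(g ∘ F), substitute each coordinate x_i by F_i(u, v) in f_i, and replace dx_i by d F_i = (∂F_i/∂u) du + (∂F_i/∂v) dv.
  For the x component: f_1(F) = 1; d F_1 = (2) du + (0) dv
  For the y component: f_2(F) = u*(3*v + 10); d F_2 = (-2*v) du + (-2*u) dv
  For the z component: f_3(F) = -2*u*v + 2*u + 3; d F_3 = (-v - 2) du + (-u) dv
Combining and collecting du, dv coefficients:
  coeff of du: -4*u*v^2 - 18*u*v - 4*u - 3*v - 4
  coeff of dv: u*(-4*u*v - 22*u - 3)
F^* omega = (-4*u*v^2 - 18*u*v - 4*u - 3*v - 4) du + (u*(-4*u*v - 22*u - 3)) dv.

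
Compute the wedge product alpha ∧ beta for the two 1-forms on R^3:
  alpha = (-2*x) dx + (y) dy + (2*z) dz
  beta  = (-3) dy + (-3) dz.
alpha ∧ beta = (6*x) dx ∧ dy + (6*x) dx ∧ dz + (-3*y + 6*z) dy ∧ dz

Distribute the wedge, using dx_i ∧ dx_j = -dx_j ∧ dx_i and dx_i ∧ dx_i = 0. For each pair (i, j) with i < j, the coefficient of dx_i ∧ dx_j in alpha ∧ beta is (alpha_i * beta_j - alpha_j * beta_i). Collecting: alpha ∧ beta = (6*x) dx ∧ dy + (6*x) dx ∧ dz + (-3*y + 6*z) dy ∧ dz.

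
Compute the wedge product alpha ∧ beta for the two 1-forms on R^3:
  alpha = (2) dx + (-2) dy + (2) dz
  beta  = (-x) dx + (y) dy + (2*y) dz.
alpha ∧ beta = (-2*x + 2*y) dx ∧ dy + (2*x + 4*y) dx ∧ dz + (-6*y) dy ∧ dz

Distribute the wedge, using dx_i ∧ dx_j = -dx_j ∧ dx_i and dx_i ∧ dx_i = 0. For each pair (i, j) with i < j, the coefficient of dx_i ∧ dx_j in alpha ∧ beta is (alpha_i * beta_j - alpha_j * beta_i). Collecting: alpha ∧ beta = (-2*x + 2*y) dx ∧ dy + (2*x + 4*y) dx ∧ dz + (-6*y) dy ∧ dz.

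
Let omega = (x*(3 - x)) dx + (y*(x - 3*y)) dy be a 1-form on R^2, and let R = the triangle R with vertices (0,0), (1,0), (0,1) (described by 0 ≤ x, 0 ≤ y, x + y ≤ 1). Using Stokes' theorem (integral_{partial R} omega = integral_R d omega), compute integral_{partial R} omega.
integral_(partial R) omega = 1/6

Stokes: integral_partial_R omega = integral_R d omega with d omega = (∂Q/∂x - ∂P/∂y) dx ∧ dy.
  ∂Q/∂x = y
  ∂P/∂y = 0
  integrand = ∂Q/∂x - ∂P/∂y = y.
Integrating over R: integral_0^1 integral_0^{1-x} (y) dy dx = 1/6.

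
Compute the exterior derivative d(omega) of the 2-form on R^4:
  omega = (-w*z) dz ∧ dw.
d(omega) = 0

For a 2-form omega = sum_{i<j} g_{ij} dx_i ∧ dx_j, the exterior derivative is
  d(omega) = sum_{i<j} d(g_{ij}) ∧ dx_i ∧ dx_j = sum_{i<j, k} (∂g_{ij}/∂x_k) dx_k ∧ dx_i ∧ dx_j.
Expand each term, using dx_k ∧ dx_i ∧ dx_j = sgn(permutation) dx_{(a)} ∧ dx_{(b)} ∧ dx_{(c)} with (a < b < c) sorted:

Collecting like 3-forms: d(omega) = 0.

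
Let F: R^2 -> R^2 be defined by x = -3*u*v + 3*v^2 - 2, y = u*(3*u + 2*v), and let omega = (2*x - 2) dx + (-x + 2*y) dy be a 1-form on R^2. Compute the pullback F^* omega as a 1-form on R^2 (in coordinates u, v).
F^* omega = (36*u^3 + 54*u^2*v + 14*u*v^2 + 12*u - 24*v^3 + 22*v) du + (12*u^3 + 32*u^2*v - 60*u*v^2 + 22*u + 36*v^3 - 36*v) dv

Using F^*(f dg) = (f ∘ F) d(g ∘ F), substitute each coordinate x_i by F_i(u, v) in f_i, and replace dx_i by d F_i = (∂F_i/∂u) du + (∂F_i/∂v) dv.
  For the x component: f_1(F) = -6*u*v + 6*v^2 - 6; d F_1 = (-3*v) du + (-3*u + 6*v) dv
  For the y component: f_2(F) = 6*u^2 + 7*u*v - 3*v^2 + 2; d F_2 = (6*u + 2*v) du + (2*u) dv
Combining and collecting du, dv coefficients:
  coeff of du: 36*u^3 + 54*u^2*v + 14*u*v^2 + 12*u - 24*v^3 + 22*v
  coeff of dv: 12*u^3 + 32*u^2*v - 60*u*v^2 + 22*u + 36*v^3 - 36*v
F^* omega = (36*u^3 + 54*u^2*v + 14*u*v^2 + 12*u - 24*v^3 + 22*v) du + (12*u^3 + 32*u^2*v - 60*u*v^2 + 22*u + 36*v^3 - 36*v) dv.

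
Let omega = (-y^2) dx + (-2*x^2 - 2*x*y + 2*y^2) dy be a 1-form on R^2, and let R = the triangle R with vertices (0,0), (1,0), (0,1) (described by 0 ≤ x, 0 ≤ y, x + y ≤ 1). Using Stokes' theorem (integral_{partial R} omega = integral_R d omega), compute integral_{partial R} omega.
integral_(partial R) omega = -2/3

Stokes: integral_partial_R omega = integral_R d omega with d omega = (∂Q/∂x - ∂P/∂y) dx ∧ dy.
  ∂Q/∂x = -4*x - 2*y
  ∂P/∂y = -2*y
  integrand = ∂Q/∂x - ∂P/∂y = -4*x.
Integrating over R: integral_0^1 integral_0^{1-x} (-4*x) dy dx = -2/3.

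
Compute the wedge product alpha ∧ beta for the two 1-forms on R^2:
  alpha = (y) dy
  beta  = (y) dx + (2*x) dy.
alpha ∧ beta = (-y^2) dx ∧ dy

Distribute the wedge, using dx_i ∧ dx_j = -dx_j ∧ dx_i and dx_i ∧ dx_i = 0. For each pair (i, j) with i < j, the coefficient of dx_i ∧ dx_j in alpha ∧ beta is (alpha_i * beta_j - alpha_j * beta_i). Collecting: alpha ∧ beta = (-y^2) dx ∧ dy.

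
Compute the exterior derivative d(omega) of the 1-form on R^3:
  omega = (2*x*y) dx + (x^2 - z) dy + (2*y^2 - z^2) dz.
d(omega) = (4*y + 1) dy ∧ dz

For a 1-form omega = sum_i f_i dx_i, the exterior derivative is
  d(omega) = sum_{i < j} (∂f_j/∂x_i - ∂f_i/∂x_j) dx_i ∧ dx_j.
  coefficient of dy ∧ dz: ∂f_3/∂y - ∂f_2/∂z = ∂(2*y^2 - z^2)/∂y - ∂(x^2 - z)/∂z = 4*y + 1
Assembling: d(omega) = (4*y + 1) dy ∧ dz.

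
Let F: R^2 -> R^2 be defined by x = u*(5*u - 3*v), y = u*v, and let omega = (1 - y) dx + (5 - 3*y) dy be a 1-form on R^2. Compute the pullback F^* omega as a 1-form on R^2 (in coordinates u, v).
F^* omega = (-10*u^2*v + 10*u + 2*v) du + (2*u) dv

Using F^*(f dg) = (f ∘ F) d(g ∘ F), substitute each coordinate x_i by F_i(u, v) in f_i, and replace dx_i by d F_i = (∂F_i/∂u) du + (∂F_i/∂v) dv.
  For the x component: f_1(F) = -u*v + 1; d F_1 = (10*u - 3*v) du + (-3*u) dv
  For the y component: f_2(F) = -3*u*v + 5; d F_2 = (v) du + (u) dv
Combining and collecting du, dv coefficients:
  coeff of du: -10*u^2*v + 10*u + 2*v
  coeff of dv: 2*u
F^* omega = (-10*u^2*v + 10*u + 2*v) du + (2*u) dv.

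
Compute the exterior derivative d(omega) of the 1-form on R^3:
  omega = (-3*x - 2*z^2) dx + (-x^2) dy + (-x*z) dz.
d(omega) = (-2*x) dx ∧ dy + (3*z) dx ∧ dz

For a 1-form omega = sum_i f_i dx_i, the exterior derivative is
  d(omega) = sum_{i < j} (∂f_j/∂x_i - ∂f_i/∂x_j) dx_i ∧ dx_j.
  coefficient of dx ∧ dy: ∂f_2/∂x - ∂f_1/∂y = ∂(-x^2)/∂x - ∂(-3*x - 2*z^2)/∂y = -2*x
  coefficient of dx ∧ dz: ∂f_3/∂x - ∂f_1/∂z = ∂(-x*z)/∂x - ∂(-3*x - 2*z^2)/∂z = 3*z
Assembling: d(omega) = (-2*x) dx ∧ dy + (3*z) dx ∧ dz.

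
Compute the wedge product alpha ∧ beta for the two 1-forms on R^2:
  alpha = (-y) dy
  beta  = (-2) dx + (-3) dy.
alpha ∧ beta = (-2*y) dx ∧ dy

Distribute the wedge, using dx_i ∧ dx_j = -dx_j ∧ dx_i and dx_i ∧ dx_i = 0. For each pair (i, j) with i < j, the coefficient of dx_i ∧ dx_j in alpha ∧ beta is (alpha_i * beta_j - alpha_j * beta_i). Collecting: alpha ∧ beta = (-2*y) dx ∧ dy.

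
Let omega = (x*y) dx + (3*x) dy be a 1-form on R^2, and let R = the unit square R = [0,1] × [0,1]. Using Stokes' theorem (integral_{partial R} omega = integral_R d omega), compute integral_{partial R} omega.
integral_(partial R) omega = 5/2

Stokes: integral_partial_R omega = integral_R d omega with d omega = (∂Q/∂x - ∂P/∂y) dx ∧ dy.
  ∂Q/∂x = 3
  ∂P/∂y = x
  integrand = ∂Q/∂x - ∂P/∂y = 3 - x.
Integrating over R: integral_0^1 integral_0^1 (3 - x) dx dy = 5/2.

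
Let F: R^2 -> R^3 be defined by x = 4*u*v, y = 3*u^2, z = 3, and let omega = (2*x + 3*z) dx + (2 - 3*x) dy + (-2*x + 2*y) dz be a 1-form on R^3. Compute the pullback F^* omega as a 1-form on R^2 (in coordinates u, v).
F^* omega = (-72*u^2*v + 32*u*v^2 + 12*u + 36*v) du + (4*u*(8*u*v + 9)) dv

Using F^*(f dg) = (f ∘ F) d(g ∘ F), substitute each coordinate x_i by F_i(u, v) in f_i, and replace dx_i by d F_i = (∂F_i/∂u) du + (∂F_i/∂v) dv.
  For the x component: f_1(F) = 8*u*v + 9; d F_1 = (4*v) du + (4*u) dv
  For the y component: f_2(F) = -12*u*v + 2; d F_2 = (6*u) du + (0) dv
  For the z component: f_3(F) = 2*u*(3*u - 4*v); d F_3 = (0) du + (0) dv
Combining and collecting du, dv coefficients:
  coeff of du: -72*u^2*v + 32*u*v^2 + 12*u + 36*v
  coeff of dv: 4*u*(8*u*v + 9)
F^* omega = (-72*u^2*v + 32*u*v^2 + 12*u + 36*v) du + (4*u*(8*u*v + 9)) dv.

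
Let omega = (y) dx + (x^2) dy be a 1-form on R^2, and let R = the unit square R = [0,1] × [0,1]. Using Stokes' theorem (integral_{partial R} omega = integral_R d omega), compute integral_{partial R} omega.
integral_(partial R) omega = 0

Stokes: integral_partial_R omega = integral_R d omega with d omega = (∂Q/∂x - ∂P/∂y) dx ∧ dy.
  ∂Q/∂x = 2*x
  ∂P/∂y = 1
  integrand = ∂Q/∂x - ∂P/∂y = 2*x - 1.
Integrating over R: integral_0^1 integral_0^1 (2*x - 1) dx dy = 0.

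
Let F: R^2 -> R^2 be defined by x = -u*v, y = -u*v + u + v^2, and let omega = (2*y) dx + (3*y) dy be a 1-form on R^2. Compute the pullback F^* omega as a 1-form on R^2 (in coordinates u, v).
F^* omega = (5*u*v^2 - 8*u*v + 3*u - 5*v^3 + 3*v^2) du + (5*u^2*v - 5*u^2 - 11*u*v^2 + 6*u*v + 6*v^3) dv

Using F^*(f dg) = (f ∘ F) d(g ∘ F), substitute each coordinate x_i by F_i(u, v) in f_i, and replace dx_i by d F_i = (∂F_i/∂u) du + (∂F_i/∂v) dv.
  For the x component: f_1(F) = -2*u*v + 2*u + 2*v^2; d F_1 = (-v) du + (-u) dv
  For the y component: f_2(F) = -3*u*v + 3*u + 3*v^2; d F_2 = (1 - v) du + (-u + 2*v) dv
Combining and collecting du, dv coefficients:
  coeff of du: 5*u*v^2 - 8*u*v + 3*u - 5*v^3 + 3*v^2
  coeff of dv: 5*u^2*v - 5*u^2 - 11*u*v^2 + 6*u*v + 6*v^3
F^* omega = (5*u*v^2 - 8*u*v + 3*u - 5*v^3 + 3*v^2) du + (5*u^2*v - 5*u^2 - 11*u*v^2 + 6*u*v + 6*v^3) dv.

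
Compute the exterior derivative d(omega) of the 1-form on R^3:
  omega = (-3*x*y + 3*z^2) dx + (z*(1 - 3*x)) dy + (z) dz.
d(omega) = (3*x - 3*z) dx ∧ dy + (-6*z) dx ∧ dz + (3*x - 1) dy ∧ dz

For a 1-form omega = sum_i f_i dx_i, the exterior derivative is
  d(omega) = sum_{i < j} (∂f_j/∂x_i - ∂f_i/∂x_j) dx_i ∧ dx_j.
  coefficient of dx ∧ dy: ∂f_2/∂x - ∂f_1/∂y = ∂(z*(1 - 3*x))/∂x - ∂(-3*x*y + 3*z^2)/∂y = 3*x - 3*z
  coefficient of dx ∧ dz: ∂f_3/∂x - ∂f_1/∂z = ∂(z)/∂x - ∂(-3*x*y + 3*z^2)/∂z = -6*z
  coefficient of dy ∧ dz: ∂f_3/∂y - ∂f_2/∂z = ∂(z)/∂y - ∂(z*(1 - 3*x))/∂z = 3*x - 1
Assembling: d(omega) = (3*x - 3*z) dx ∧ dy + (-6*z) dx ∧ dz + (3*x - 1) dy ∧ dz.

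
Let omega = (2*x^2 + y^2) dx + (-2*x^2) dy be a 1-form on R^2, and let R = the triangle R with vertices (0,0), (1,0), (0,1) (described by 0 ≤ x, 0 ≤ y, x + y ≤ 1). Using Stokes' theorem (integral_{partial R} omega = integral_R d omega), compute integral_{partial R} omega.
integral_(partial R) omega = -1

Stokes: integral_partial_R omega = integral_R d omega with d omega = (∂Q/∂x - ∂P/∂y) dx ∧ dy.
  ∂Q/∂x = -4*x
  ∂P/∂y = 2*y
  integrand = ∂Q/∂x - ∂P/∂y = -4*x - 2*y.
Integrating over R: integral_0^1 integral_0^{1-x} (-4*x - 2*y) dy dx = -1.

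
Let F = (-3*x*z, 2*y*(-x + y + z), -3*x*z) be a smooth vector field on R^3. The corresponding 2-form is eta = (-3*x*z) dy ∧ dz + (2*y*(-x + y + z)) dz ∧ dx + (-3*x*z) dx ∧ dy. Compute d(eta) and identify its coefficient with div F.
d(eta) = (-5*x + 4*y - z) dx ∧ dy ∧ dz; div F = -5*x + 4*y - z

For a 2-form in R^3 of the form above, applying d gives a 3-form with coefficient ∂P/∂x + ∂Q/∂y + ∂R/∂z:
  ∂P/∂x = -3*z
  ∂Q/∂y = -2*x + 4*y + 2*z
  ∂R/∂z = -3*x
Sum = -5*x + 4*y - z, which is exactly div F.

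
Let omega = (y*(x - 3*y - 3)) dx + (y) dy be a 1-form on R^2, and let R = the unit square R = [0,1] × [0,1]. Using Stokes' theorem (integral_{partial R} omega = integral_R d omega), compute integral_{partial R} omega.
integral_(partial R) omega = 11/2

Stokes: integral_partial_R omega = integral_R d omega with d omega = (∂Q/∂x - ∂P/∂y) dx ∧ dy.
  ∂Q/∂x = 0
  ∂P/∂y = x - 6*y - 3
  integrand = ∂Q/∂x - ∂P/∂y = -x + 6*y + 3.
Integrating over R: integral_0^1 integral_0^1 (-x + 6*y + 3) dx dy = 11/2.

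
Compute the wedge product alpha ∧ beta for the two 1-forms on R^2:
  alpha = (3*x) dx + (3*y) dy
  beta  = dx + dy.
alpha ∧ beta = (3*x - 3*y) dx ∧ dy

Distribute the wedge, using dx_i ∧ dx_j = -dx_j ∧ dx_i and dx_i ∧ dx_i = 0. For each pair (i, j) with i < j, the coefficient of dx_i ∧ dx_j in alpha ∧ beta is (alpha_i * beta_j - alpha_j * beta_i). Collecting: alpha ∧ beta = (3*x - 3*y) dx ∧ dy.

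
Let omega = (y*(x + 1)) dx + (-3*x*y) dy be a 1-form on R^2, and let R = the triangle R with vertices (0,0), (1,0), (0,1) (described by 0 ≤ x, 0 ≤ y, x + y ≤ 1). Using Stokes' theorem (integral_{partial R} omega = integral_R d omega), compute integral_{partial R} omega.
integral_(partial R) omega = -7/6

Stokes: integral_partial_R omega = integral_R d omega with d omega = (∂Q/∂x - ∂P/∂y) dx ∧ dy.
  ∂Q/∂x = -3*y
  ∂P/∂y = x + 1
  integrand = ∂Q/∂x - ∂P/∂y = -x - 3*y - 1.
Integrating over R: integral_0^1 integral_0^{1-x} (-x - 3*y - 1) dy dx = -7/6.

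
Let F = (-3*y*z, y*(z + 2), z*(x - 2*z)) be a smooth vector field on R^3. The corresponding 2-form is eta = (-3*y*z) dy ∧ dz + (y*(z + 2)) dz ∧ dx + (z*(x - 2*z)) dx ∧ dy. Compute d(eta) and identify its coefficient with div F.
d(eta) = (x - 3*z + 2) dx ∧ dy ∧ dz; div F = x - 3*z + 2

For a 2-form in R^3 of the form above, applying d gives a 3-form with coefficient ∂P/∂x + ∂Q/∂y + ∂R/∂z:
  ∂P/∂x = 0
  ∂Q/∂y = z + 2
  ∂R/∂z = x - 4*z
Sum = x - 3*z + 2, which is exactly div F.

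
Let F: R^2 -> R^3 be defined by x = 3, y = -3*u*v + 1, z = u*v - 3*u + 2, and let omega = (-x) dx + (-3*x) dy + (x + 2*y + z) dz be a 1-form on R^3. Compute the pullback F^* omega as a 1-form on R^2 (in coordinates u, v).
F^* omega = (-5*u*v^2 + 12*u*v + 9*u + 34*v - 21) du + (u*(-5*u*v - 3*u + 34)) dv

Using F^*(f dg) = (f ∘ F) d(g ∘ F), substitute each coordinate x_i by F_i(u, v) in f_i, and replace dx_i by d F_i = (∂F_i/∂u) du + (∂F_i/∂v) dv.
  For the x component: f_1(F) = -3; d F_1 = (0) du + (0) dv
  For the y component: f_2(F) = -9; d F_2 = (-3*v) du + (-3*u) dv
  For the z component: f_3(F) = -5*u*v - 3*u + 7; d F_3 = (v - 3) du + (u) dv
Combining and collecting du, dv coefficients:
  coeff of du: -5*u*v^2 + 12*u*v + 9*u + 34*v - 21
  coeff of dv: u*(-5*u*v - 3*u + 34)
F^* omega = (-5*u*v^2 + 12*u*v + 9*u + 34*v - 21) du + (u*(-5*u*v - 3*u + 34)) dv.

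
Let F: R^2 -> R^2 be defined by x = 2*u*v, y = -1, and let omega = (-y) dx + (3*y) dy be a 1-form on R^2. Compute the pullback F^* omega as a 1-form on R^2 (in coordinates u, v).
F^* omega = (2*v) du + (2*u) dv

Using F^*(f dg) = (f ∘ F) d(g ∘ F), substitute each coordinate x_i by F_i(u, v) in f_i, and replace dx_i by d F_i = (∂F_i/∂u) du + (∂F_i/∂v) dv.
  For the x component: f_1(F) = 1; d F_1 = (2*v) du + (2*u) dv
  For the y component: f_2(F) = -3; d F_2 = (0) du + (0) dv
Combining and collecting du, dv coefficients:
  coeff of du: 2*v
  coeff of dv: 2*u
F^* omega = (2*v) du + (2*u) dv.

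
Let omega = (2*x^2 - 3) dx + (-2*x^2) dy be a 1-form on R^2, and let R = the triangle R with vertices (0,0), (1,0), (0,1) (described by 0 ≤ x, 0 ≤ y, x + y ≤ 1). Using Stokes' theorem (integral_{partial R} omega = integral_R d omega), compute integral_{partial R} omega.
integral_(partial R) omega = -2/3

Stokes: integral_partial_R omega = integral_R d omega with d omega = (∂Q/∂x - ∂P/∂y) dx ∧ dy.
  ∂Q/∂x = -4*x
  ∂P/∂y = 0
  integrand = ∂Q/∂x - ∂P/∂y = -4*x.
Integrating over R: integral_0^1 integral_0^{1-x} (-4*x) dy dx = -2/3.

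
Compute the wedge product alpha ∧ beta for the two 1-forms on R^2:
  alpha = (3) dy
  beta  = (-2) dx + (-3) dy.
alpha ∧ beta = (6) dx ∧ dy

Distribute the wedge, using dx_i ∧ dx_j = -dx_j ∧ dx_i and dx_i ∧ dx_i = 0. For each pair (i, j) with i < j, the coefficient of dx_i ∧ dx_j in alpha ∧ beta is (alpha_i * beta_j - alpha_j * beta_i). Collecting: alpha ∧ beta = (6) dx ∧ dy.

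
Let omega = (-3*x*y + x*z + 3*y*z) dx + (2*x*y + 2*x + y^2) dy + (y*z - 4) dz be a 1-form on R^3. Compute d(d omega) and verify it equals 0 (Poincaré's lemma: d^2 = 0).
d(d omega) = 0

Step 1: d omega = sum_{i<j} (∂f_j/∂x_i - ∂f_i/∂x_j) dx_i ∧ dx_j:
  coeff of dx ∧ dy: 3*x + 2*y - 3*z + 2
  coeff of dx ∧ dz: -x - 3*y
  coeff of dy ∧ dz: z
Step 2: Apply d again to each 2-form coefficient. The only possible 3-form in R^3 is dx ∧ dy ∧ dz, with coefficient
  ∂(coeff of dy∧dz)/∂x - ∂(coeff of dx∧dz)/∂y + ∂(coeff of dx∧dy)/∂z
  = ∂/∂x (z) - ∂/∂y (-x - 3*y) + ∂/∂z (3*x + 2*y - 3*z + 2).
Each of these terms simplifies to sums of mixed partials that cancel in pairs. The result is 0 (by equality of mixed partials for smooth functions — Schwarz / Clairaut).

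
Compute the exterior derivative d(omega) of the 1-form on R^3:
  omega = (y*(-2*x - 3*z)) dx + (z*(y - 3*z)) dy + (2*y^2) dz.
d(omega) = (2*x + 3*z) dx ∧ dy + (3*y) dx ∧ dz + (3*y + 6*z) dy ∧ dz

For a 1-form omega = sum_i f_i dx_i, the exterior derivative is
  d(omega) = sum_{i < j} (∂f_j/∂x_i - ∂f_i/∂x_j) dx_i ∧ dx_j.
  coefficient of dx ∧ dy: ∂f_2/∂x - ∂f_1/∂y = ∂(z*(y - 3*z))/∂x - ∂(y*(-2*x - 3*z))/∂y = 2*x + 3*z
  coefficient of dx ∧ dz: ∂f_3/∂x - ∂f_1/∂z = ∂(2*y^2)/∂x - ∂(y*(-2*x - 3*z))/∂z = 3*y
  coefficient of dy ∧ dz: ∂f_3/∂y - ∂f_2/∂z = ∂(2*y^2)/∂y - ∂(z*(y - 3*z))/∂z = 3*y + 6*z
Assembling: d(omega) = (2*x + 3*z) dx ∧ dy + (3*y) dx ∧ dz + (3*y + 6*z) dy ∧ dz.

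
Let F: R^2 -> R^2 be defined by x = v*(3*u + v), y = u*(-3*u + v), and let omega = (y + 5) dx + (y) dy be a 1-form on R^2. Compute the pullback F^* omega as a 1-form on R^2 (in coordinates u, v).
F^* omega = (18*u^3 - 18*u^2*v + 4*u*v^2 + 15*v) du + (-12*u^3 - 2*u^2*v + 2*u*v^2 + 15*u + 10*v) dv

Using F^*(f dg) = (f ∘ F) d(g ∘ F), substitute each coordinate x_i by F_i(u, v) in f_i, and replace dx_i by d F_i = (∂F_i/∂u) du + (∂F_i/∂v) dv.
  For the x component: f_1(F) = -3*u^2 + u*v + 5; d F_1 = (3*v) du + (3*u + 2*v) dv
  For the y component: f_2(F) = u*(-3*u + v); d F_2 = (-6*u + v) du + (u) dv
Combining and collecting du, dv coefficients:
  coeff of du: 18*u^3 - 18*u^2*v + 4*u*v^2 + 15*v
  coeff of dv: -12*u^3 - 2*u^2*v + 2*u*v^2 + 15*u + 10*v
F^* omega = (18*u^3 - 18*u^2*v + 4*u*v^2 + 15*v) du + (-12*u^3 - 2*u^2*v + 2*u*v^2 + 15*u + 10*v) dv.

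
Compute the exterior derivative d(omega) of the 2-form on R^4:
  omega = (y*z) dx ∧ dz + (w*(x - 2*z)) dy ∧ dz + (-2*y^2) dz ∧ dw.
d(omega) = (w - z) dx ∧ dy ∧ dz + (x - 4*y - 2*z) dy ∧ dz ∧ dw

For a 2-form omega = sum_{i<j} g_{ij} dx_i ∧ dx_j, the exterior derivative is
  d(omega) = sum_{i<j} d(g_{ij}) ∧ dx_i ∧ dx_j = sum_{i<j, k} (∂g_{ij}/∂x_k) dx_k ∧ dx_i ∧ dx_j.
Expand each term, using dx_k ∧ dx_i ∧ dx_j = sgn(permutation) dx_{(a)} ∧ dx_{(b)} ∧ dx_{(c)} with (a < b < c) sorted:
  d(y*z) includes (∂/∂y)(y*z) dy = (z) dy, which multiplied by dx ∧ dz gives (-z) dx ∧ dy ∧ dz
  d(w*(x - 2*z)) includes (∂/∂x)(w*(x - 2*z)) dx = (w) dx, which multiplied by dy ∧ dz gives (w) dx ∧ dy ∧ dz
  d(w*(x - 2*z)) includes (∂/∂w)(w*(x - 2*z)) dw = (x - 2*z) dw, which multiplied by dy ∧ dz gives (x - 2*z) dy ∧ dz ∧ dw
  d(-2*y^2) includes (∂/∂y)(-2*y^2) dy = (-4*y) dy, which multiplied by dz ∧ dw gives (-4*y) dy ∧ dz ∧ dw
Collecting like 3-forms: d(omega) = (w - z) dx ∧ dy ∧ dz + (x - 4*y - 2*z) dy ∧ dz ∧ dw.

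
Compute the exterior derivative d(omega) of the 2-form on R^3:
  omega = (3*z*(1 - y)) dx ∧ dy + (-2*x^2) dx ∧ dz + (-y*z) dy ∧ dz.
d(omega) = (3 - 3*y) dx ∧ dy ∧ dz

For a 2-form omega = sum_{i<j} g_{ij} dx_i ∧ dx_j, the exterior derivative is
  d(omega) = sum_{i<j} d(g_{ij}) ∧ dx_i ∧ dx_j = sum_{i<j, k} (∂g_{ij}/∂x_k) dx_k ∧ dx_i ∧ dx_j.
Expand each term, using dx_k ∧ dx_i ∧ dx_j = sgn(permutation) dx_{(a)} ∧ dx_{(b)} ∧ dx_{(c)} with (a < b < c) sorted:
  d(3*z*(1 - y)) includes (∂/∂z)(3*z*(1 - y)) dz = (3 - 3*y) dz, which multiplied by dx ∧ dy gives (3 - 3*y) dx ∧ dy ∧ dz
Collecting like 3-forms: d(omega) = (3 - 3*y) dx ∧ dy ∧ dz.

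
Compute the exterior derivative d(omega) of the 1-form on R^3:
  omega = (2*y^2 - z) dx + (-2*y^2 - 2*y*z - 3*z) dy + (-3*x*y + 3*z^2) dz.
d(omega) = (-4*y) dx ∧ dy + (1 - 3*y) dx ∧ dz + (-3*x + 2*y + 3) dy ∧ dz

For a 1-form omega = sum_i f_i dx_i, the exterior derivative is
  d(omega) = sum_{i < j} (∂f_j/∂x_i - ∂f_i/∂x_j) dx_i ∧ dx_j.
  coefficient of dx ∧ dy: ∂f_2/∂x - ∂f_1/∂y = ∂(-2*y^2 - 2*y*z - 3*z)/∂x - ∂(2*y^2 - z)/∂y = -4*y
  coefficient of dx ∧ dz: ∂f_3/∂x - ∂f_1/∂z = ∂(-3*x*y + 3*z^2)/∂x - ∂(2*y^2 - z)/∂z = 1 - 3*y
  coefficient of dy ∧ dz: ∂f_3/∂y - ∂f_2/∂z = ∂(-3*x*y + 3*z^2)/∂y - ∂(-2*y^2 - 2*y*z - 3*z)/∂z = -3*x + 2*y + 3
Assembling: d(omega) = (-4*y) dx ∧ dy + (1 - 3*y) dx ∧ dz + (-3*x + 2*y + 3) dy ∧ dz.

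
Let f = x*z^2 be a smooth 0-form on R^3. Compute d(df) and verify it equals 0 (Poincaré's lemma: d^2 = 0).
d(df) = 0

Step 1: df = sum_i (∂f/∂x_i) dx_i = (z^2) dx + (0) dy + (2*x*z) dz.
Step 2: Apply d again. Using the 1-form formula, the coefficient of dx ∧ dy in d(df) is ∂^2 f/∂x ∂y - ∂^2 f/∂y ∂x = (0) - (0) = 0 (equality of mixed partials for smooth f).
Similarly for dx ∧ dz and dy ∧ dz — all coefficients vanish. So d(df) = 0.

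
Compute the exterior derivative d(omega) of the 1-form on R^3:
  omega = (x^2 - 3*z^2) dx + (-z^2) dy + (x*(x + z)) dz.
d(omega) = (2*x + 7*z) dx ∧ dz + (2*z) dy ∧ dz

For a 1-form omega = sum_i f_i dx_i, the exterior derivative is
  d(omega) = sum_{i < j} (∂f_j/∂x_i - ∂f_i/∂x_j) dx_i ∧ dx_j.
  coefficient of dx ∧ dz: ∂f_3/∂x - ∂f_1/∂z = ∂(x*(x + z))/∂x - ∂(x^2 - 3*z^2)/∂z = 2*x + 7*z
  coefficient of dy ∧ dz: ∂f_3/∂y - ∂f_2/∂z = ∂(x*(x + z))/∂y - ∂(-z^2)/∂z = 2*z
Assembling: d(omega) = (2*x + 7*z) dx ∧ dz + (2*z) dy ∧ dz.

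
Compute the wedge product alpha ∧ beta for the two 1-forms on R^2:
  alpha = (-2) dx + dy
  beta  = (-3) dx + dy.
alpha ∧ beta = (1) dx ∧ dy

Distribute the wedge, using dx_i ∧ dx_j = -dx_j ∧ dx_i and dx_i ∧ dx_i = 0. For each pair (i, j) with i < j, the coefficient of dx_i ∧ dx_j in alpha ∧ beta is (alpha_i * beta_j - alpha_j * beta_i). Collecting: alpha ∧ beta = (1) dx ∧ dy.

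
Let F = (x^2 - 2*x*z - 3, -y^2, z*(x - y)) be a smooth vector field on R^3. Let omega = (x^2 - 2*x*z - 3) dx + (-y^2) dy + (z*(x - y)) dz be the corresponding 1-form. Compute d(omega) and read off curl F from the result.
d(omega) = (-z) dy ∧ dz + (-2*x - z) dz ∧ dx + (0) dx ∧ dy; curl F = (-z, -2*x - z, 0)

d omega = sum_{i<j} (∂f_j/∂x_i - ∂f_i/∂x_j) dx_i ∧ dx_j. Under the identification (dy ∧ dz, dz ∧ dx, dx ∧ dy) ↔ (e_x, e_y, e_z), the coefficients are exactly the components of curl F. Compute:
  ∂R/∂y - ∂Q/∂z = (-z) - (0) = -z
  ∂P/∂z - ∂R/∂x = (-2*x) - (z) = -2*x - z
  ∂Q/∂x - ∂P/∂y = (0) - (0) = 0.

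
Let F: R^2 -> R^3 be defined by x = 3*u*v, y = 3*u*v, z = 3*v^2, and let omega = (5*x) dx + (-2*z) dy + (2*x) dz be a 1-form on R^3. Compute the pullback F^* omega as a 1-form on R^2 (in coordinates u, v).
F^* omega = (v^2*(45*u - 18*v)) du + (9*u*v*(5*u + 2*v)) dv

Using F^*(f dg) = (f ∘ F) d(g ∘ F), substitute each coordinate x_i by F_i(u, v) in f_i, and replace dx_i by d F_i = (∂F_i/∂u) du + (∂F_i/∂v) dv.
  For the x component: f_1(F) = 15*u*v; d F_1 = (3*v) du + (3*u) dv
  For the y component: f_2(F) = -6*v^2; d F_2 = (3*v) du + (3*u) dv
  For the z component: f_3(F) = 6*u*v; d F_3 = (0) du + (6*v) dv
Combining and collecting du, dv coefficients:
  coeff of du: v^2*(45*u - 18*v)
  coeff of dv: 9*u*v*(5*u + 2*v)
F^* omega = (v^2*(45*u - 18*v)) du + (9*u*v*(5*u + 2*v)) dv.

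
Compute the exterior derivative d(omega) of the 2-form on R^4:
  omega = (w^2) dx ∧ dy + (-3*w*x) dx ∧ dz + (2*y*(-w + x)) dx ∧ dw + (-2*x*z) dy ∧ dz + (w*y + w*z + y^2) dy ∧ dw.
d(omega) = (4*w - 2*x) dx ∧ dy ∧ dw + (-3*x) dx ∧ dz ∧ dw + (-2*z) dx ∧ dy ∧ dz + (-w) dy ∧ dz ∧ dw

For a 2-form omega = sum_{i<j} g_{ij} dx_i ∧ dx_j, the exterior derivative is
  d(omega) = sum_{i<j} d(g_{ij}) ∧ dx_i ∧ dx_j = sum_{i<j, k} (∂g_{ij}/∂x_k) dx_k ∧ dx_i ∧ dx_j.
Expand each term, using dx_k ∧ dx_i ∧ dx_j = sgn(permutation) dx_{(a)} ∧ dx_{(b)} ∧ dx_{(c)} with (a < b < c) sorted:
  d(w^2) includes (∂/∂w)(w^2) dw = (2*w) dw, which multiplied by dx ∧ dy gives (2*w) dx ∧ dy ∧ dw
  d(-3*w*x) includes (∂/∂w)(-3*w*x) dw = (-3*x) dw, which multiplied by dx ∧ dz gives (-3*x) dx ∧ dz ∧ dw
  d(2*y*(-w + x)) includes (∂/∂y)(2*y*(-w + x)) dy = (-2*w + 2*x) dy, which multiplied by dx ∧ dw gives (2*w - 2*x) dx ∧ dy ∧ dw
  d(-2*x*z) includes (∂/∂x)(-2*x*z) dx = (-2*z) dx, which multiplied by dy ∧ dz gives (-2*z) dx ∧ dy ∧ dz
  d(w*y + w*z + y^2) includes (∂/∂z)(w*y + w*z + y^2) dz = (w) dz, which multiplied by dy ∧ dw gives (-w) dy ∧ dz ∧ dw
Collecting like 3-forms: d(omega) = (4*w - 2*x) dx ∧ dy ∧ dw + (-3*x) dx ∧ dz ∧ dw + (-2*z) dx ∧ dy ∧ dz + (-w) dy ∧ dz ∧ dw.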